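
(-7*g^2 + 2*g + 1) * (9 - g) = 7*g^3 - 65*g^2 + 17*g + 9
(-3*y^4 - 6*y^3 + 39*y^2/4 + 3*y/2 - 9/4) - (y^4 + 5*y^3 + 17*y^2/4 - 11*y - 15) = -4*y^4 - 11*y^3 + 11*y^2/2 + 25*y/2 + 51/4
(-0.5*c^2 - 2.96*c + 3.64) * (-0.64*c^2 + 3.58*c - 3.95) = 0.32*c^4 + 0.1044*c^3 - 10.9514*c^2 + 24.7232*c - 14.378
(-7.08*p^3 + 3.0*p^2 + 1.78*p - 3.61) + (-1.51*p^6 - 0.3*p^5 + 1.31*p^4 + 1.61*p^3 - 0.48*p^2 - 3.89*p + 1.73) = -1.51*p^6 - 0.3*p^5 + 1.31*p^4 - 5.47*p^3 + 2.52*p^2 - 2.11*p - 1.88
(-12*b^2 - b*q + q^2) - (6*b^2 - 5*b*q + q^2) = -18*b^2 + 4*b*q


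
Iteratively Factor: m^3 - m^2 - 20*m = (m - 5)*(m^2 + 4*m) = (m - 5)*(m + 4)*(m)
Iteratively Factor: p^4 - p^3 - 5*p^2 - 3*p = (p)*(p^3 - p^2 - 5*p - 3) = p*(p + 1)*(p^2 - 2*p - 3) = p*(p + 1)^2*(p - 3)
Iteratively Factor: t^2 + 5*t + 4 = (t + 4)*(t + 1)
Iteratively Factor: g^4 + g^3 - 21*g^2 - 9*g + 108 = (g - 3)*(g^3 + 4*g^2 - 9*g - 36) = (g - 3)*(g + 4)*(g^2 - 9) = (g - 3)^2*(g + 4)*(g + 3)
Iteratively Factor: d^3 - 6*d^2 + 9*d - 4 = (d - 1)*(d^2 - 5*d + 4) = (d - 4)*(d - 1)*(d - 1)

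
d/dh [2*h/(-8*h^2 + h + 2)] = 4*(4*h^2 + 1)/(64*h^4 - 16*h^3 - 31*h^2 + 4*h + 4)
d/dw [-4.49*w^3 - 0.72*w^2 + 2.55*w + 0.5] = -13.47*w^2 - 1.44*w + 2.55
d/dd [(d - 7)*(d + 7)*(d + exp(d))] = d^2*exp(d) + 3*d^2 + 2*d*exp(d) - 49*exp(d) - 49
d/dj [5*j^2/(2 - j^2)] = 20*j/(j^2 - 2)^2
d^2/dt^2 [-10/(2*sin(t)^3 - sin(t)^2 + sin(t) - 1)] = 10*(36*sin(t)^5 - 22*sin(t)^4 - 40*sin(t)^3 + 47*sin(t)^2 - 21*sin(t) - 5)*sin(t)/(2*sin(t)^3 - sin(t)^2 + sin(t) - 1)^3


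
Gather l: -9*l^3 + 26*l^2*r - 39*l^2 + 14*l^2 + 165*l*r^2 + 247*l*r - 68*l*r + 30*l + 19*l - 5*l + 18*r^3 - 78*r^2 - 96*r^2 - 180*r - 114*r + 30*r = -9*l^3 + l^2*(26*r - 25) + l*(165*r^2 + 179*r + 44) + 18*r^3 - 174*r^2 - 264*r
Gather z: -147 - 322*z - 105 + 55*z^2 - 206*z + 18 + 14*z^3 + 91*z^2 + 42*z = 14*z^3 + 146*z^2 - 486*z - 234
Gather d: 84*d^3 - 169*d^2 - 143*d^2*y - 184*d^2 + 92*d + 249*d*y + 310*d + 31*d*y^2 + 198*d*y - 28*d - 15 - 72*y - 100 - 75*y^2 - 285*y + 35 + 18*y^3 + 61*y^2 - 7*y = 84*d^3 + d^2*(-143*y - 353) + d*(31*y^2 + 447*y + 374) + 18*y^3 - 14*y^2 - 364*y - 80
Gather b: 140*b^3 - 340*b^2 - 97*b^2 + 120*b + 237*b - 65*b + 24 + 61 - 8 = 140*b^3 - 437*b^2 + 292*b + 77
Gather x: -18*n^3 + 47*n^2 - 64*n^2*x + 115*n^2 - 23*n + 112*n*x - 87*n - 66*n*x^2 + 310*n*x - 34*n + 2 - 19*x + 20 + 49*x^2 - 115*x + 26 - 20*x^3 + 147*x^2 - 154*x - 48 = -18*n^3 + 162*n^2 - 144*n - 20*x^3 + x^2*(196 - 66*n) + x*(-64*n^2 + 422*n - 288)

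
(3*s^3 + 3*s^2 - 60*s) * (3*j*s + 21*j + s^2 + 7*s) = 9*j*s^4 + 72*j*s^3 - 117*j*s^2 - 1260*j*s + 3*s^5 + 24*s^4 - 39*s^3 - 420*s^2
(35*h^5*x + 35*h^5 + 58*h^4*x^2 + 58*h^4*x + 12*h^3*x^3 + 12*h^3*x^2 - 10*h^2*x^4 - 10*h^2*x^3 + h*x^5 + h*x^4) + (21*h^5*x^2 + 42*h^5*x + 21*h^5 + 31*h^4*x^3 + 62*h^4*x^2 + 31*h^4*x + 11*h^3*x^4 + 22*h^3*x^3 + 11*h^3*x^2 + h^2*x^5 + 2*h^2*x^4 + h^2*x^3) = 21*h^5*x^2 + 77*h^5*x + 56*h^5 + 31*h^4*x^3 + 120*h^4*x^2 + 89*h^4*x + 11*h^3*x^4 + 34*h^3*x^3 + 23*h^3*x^2 + h^2*x^5 - 8*h^2*x^4 - 9*h^2*x^3 + h*x^5 + h*x^4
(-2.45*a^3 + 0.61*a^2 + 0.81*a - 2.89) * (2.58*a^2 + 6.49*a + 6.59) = -6.321*a^5 - 14.3267*a^4 - 10.0968*a^3 + 1.8206*a^2 - 13.4182*a - 19.0451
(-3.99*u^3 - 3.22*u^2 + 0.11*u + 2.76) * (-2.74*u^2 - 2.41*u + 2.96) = 10.9326*u^5 + 18.4387*u^4 - 4.3516*u^3 - 17.3587*u^2 - 6.326*u + 8.1696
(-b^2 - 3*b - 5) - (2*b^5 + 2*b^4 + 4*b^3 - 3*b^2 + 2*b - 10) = -2*b^5 - 2*b^4 - 4*b^3 + 2*b^2 - 5*b + 5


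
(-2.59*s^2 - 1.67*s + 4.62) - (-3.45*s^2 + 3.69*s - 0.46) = 0.86*s^2 - 5.36*s + 5.08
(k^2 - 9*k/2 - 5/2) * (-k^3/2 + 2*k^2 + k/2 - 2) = -k^5/2 + 17*k^4/4 - 29*k^3/4 - 37*k^2/4 + 31*k/4 + 5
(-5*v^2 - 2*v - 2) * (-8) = 40*v^2 + 16*v + 16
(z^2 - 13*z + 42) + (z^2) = 2*z^2 - 13*z + 42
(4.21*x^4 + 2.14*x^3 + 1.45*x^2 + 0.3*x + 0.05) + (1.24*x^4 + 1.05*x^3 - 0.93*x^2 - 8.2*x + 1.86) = 5.45*x^4 + 3.19*x^3 + 0.52*x^2 - 7.9*x + 1.91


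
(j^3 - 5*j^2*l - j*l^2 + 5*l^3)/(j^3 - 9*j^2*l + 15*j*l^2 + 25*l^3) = (j - l)/(j - 5*l)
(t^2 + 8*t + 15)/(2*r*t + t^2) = (t^2 + 8*t + 15)/(t*(2*r + t))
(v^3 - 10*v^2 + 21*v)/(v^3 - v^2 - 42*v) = (v - 3)/(v + 6)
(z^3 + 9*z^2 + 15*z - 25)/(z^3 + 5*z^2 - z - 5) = (z + 5)/(z + 1)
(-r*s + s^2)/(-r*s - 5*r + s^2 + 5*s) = s/(s + 5)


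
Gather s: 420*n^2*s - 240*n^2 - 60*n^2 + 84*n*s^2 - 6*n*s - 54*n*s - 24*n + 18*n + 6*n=-300*n^2 + 84*n*s^2 + s*(420*n^2 - 60*n)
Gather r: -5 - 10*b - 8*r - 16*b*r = -10*b + r*(-16*b - 8) - 5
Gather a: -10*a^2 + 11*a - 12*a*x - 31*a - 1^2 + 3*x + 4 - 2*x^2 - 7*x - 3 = -10*a^2 + a*(-12*x - 20) - 2*x^2 - 4*x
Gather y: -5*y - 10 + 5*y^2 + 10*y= 5*y^2 + 5*y - 10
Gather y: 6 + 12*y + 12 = 12*y + 18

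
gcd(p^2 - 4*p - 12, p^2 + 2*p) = p + 2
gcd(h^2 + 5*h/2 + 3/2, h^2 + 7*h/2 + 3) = h + 3/2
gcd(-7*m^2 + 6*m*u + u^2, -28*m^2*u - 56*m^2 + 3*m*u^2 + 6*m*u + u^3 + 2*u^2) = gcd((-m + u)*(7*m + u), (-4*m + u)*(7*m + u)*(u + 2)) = 7*m + u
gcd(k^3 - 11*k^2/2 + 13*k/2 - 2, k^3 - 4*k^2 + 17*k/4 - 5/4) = k^2 - 3*k/2 + 1/2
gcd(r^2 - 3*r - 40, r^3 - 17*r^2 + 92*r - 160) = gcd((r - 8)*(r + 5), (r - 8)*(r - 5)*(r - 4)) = r - 8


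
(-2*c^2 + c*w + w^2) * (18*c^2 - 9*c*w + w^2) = -36*c^4 + 36*c^3*w + 7*c^2*w^2 - 8*c*w^3 + w^4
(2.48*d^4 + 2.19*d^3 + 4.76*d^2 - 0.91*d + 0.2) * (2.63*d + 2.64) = 6.5224*d^5 + 12.3069*d^4 + 18.3004*d^3 + 10.1731*d^2 - 1.8764*d + 0.528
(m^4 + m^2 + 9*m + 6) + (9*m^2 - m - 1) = m^4 + 10*m^2 + 8*m + 5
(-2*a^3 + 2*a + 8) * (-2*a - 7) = 4*a^4 + 14*a^3 - 4*a^2 - 30*a - 56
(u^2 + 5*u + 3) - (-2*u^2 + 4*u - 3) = 3*u^2 + u + 6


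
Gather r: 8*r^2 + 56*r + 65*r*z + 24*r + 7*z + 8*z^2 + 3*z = 8*r^2 + r*(65*z + 80) + 8*z^2 + 10*z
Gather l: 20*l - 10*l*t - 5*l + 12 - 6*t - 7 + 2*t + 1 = l*(15 - 10*t) - 4*t + 6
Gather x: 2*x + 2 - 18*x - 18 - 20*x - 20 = -36*x - 36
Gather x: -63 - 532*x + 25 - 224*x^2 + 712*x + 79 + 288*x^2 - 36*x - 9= 64*x^2 + 144*x + 32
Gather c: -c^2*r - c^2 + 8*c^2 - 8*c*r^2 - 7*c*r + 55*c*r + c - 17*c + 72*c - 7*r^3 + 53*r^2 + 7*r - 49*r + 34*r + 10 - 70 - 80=c^2*(7 - r) + c*(-8*r^2 + 48*r + 56) - 7*r^3 + 53*r^2 - 8*r - 140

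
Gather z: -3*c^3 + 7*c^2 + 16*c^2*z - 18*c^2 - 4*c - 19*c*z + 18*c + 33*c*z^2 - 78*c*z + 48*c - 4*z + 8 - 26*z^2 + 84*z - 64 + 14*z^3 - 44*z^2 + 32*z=-3*c^3 - 11*c^2 + 62*c + 14*z^3 + z^2*(33*c - 70) + z*(16*c^2 - 97*c + 112) - 56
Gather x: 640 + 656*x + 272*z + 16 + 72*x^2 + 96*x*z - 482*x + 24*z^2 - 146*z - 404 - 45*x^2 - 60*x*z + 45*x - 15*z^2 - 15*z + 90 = 27*x^2 + x*(36*z + 219) + 9*z^2 + 111*z + 342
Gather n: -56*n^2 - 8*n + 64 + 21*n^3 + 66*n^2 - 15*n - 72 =21*n^3 + 10*n^2 - 23*n - 8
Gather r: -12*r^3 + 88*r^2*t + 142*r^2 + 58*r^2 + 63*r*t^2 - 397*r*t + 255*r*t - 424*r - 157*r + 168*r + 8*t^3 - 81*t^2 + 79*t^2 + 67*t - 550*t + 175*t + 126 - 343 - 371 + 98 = -12*r^3 + r^2*(88*t + 200) + r*(63*t^2 - 142*t - 413) + 8*t^3 - 2*t^2 - 308*t - 490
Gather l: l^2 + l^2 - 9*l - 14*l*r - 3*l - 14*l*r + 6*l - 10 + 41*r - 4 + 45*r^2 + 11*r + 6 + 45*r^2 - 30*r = 2*l^2 + l*(-28*r - 6) + 90*r^2 + 22*r - 8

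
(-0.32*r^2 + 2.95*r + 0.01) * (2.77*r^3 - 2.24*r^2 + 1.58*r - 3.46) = -0.8864*r^5 + 8.8883*r^4 - 7.0859*r^3 + 5.7458*r^2 - 10.1912*r - 0.0346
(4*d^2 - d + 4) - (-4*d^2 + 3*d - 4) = 8*d^2 - 4*d + 8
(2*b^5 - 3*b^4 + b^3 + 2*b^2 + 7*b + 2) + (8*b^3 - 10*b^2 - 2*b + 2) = 2*b^5 - 3*b^4 + 9*b^3 - 8*b^2 + 5*b + 4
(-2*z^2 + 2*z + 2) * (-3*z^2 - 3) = 6*z^4 - 6*z^3 - 6*z - 6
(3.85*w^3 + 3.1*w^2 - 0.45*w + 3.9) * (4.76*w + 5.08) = 18.326*w^4 + 34.314*w^3 + 13.606*w^2 + 16.278*w + 19.812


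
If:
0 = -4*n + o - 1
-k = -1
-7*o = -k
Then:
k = 1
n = -3/14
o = 1/7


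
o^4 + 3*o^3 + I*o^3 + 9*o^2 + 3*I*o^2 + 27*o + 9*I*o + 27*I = (o + 3)*(o - 3*I)*(o + I)*(o + 3*I)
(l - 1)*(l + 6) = l^2 + 5*l - 6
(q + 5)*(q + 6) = q^2 + 11*q + 30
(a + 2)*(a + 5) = a^2 + 7*a + 10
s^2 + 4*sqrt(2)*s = s*(s + 4*sqrt(2))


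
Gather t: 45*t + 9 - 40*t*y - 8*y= t*(45 - 40*y) - 8*y + 9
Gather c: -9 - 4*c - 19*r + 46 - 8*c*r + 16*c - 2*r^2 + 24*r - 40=c*(12 - 8*r) - 2*r^2 + 5*r - 3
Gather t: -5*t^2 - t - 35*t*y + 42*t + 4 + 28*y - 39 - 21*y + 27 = -5*t^2 + t*(41 - 35*y) + 7*y - 8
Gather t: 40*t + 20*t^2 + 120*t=20*t^2 + 160*t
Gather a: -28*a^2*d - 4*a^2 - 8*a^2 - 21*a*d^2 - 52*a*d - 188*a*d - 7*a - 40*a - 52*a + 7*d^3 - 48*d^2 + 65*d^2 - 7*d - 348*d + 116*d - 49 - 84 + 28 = a^2*(-28*d - 12) + a*(-21*d^2 - 240*d - 99) + 7*d^3 + 17*d^2 - 239*d - 105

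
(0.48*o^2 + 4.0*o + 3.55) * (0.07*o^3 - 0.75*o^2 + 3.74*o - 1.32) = 0.0336*o^5 - 0.08*o^4 - 0.9563*o^3 + 11.6639*o^2 + 7.997*o - 4.686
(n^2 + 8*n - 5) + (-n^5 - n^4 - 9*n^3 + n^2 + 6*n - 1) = -n^5 - n^4 - 9*n^3 + 2*n^2 + 14*n - 6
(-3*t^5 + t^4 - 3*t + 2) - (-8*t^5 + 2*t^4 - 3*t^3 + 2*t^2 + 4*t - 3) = 5*t^5 - t^4 + 3*t^3 - 2*t^2 - 7*t + 5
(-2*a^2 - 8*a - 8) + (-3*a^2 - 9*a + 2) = -5*a^2 - 17*a - 6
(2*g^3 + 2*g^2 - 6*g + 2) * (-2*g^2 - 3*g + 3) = -4*g^5 - 10*g^4 + 12*g^3 + 20*g^2 - 24*g + 6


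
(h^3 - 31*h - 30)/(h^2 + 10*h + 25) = (h^2 - 5*h - 6)/(h + 5)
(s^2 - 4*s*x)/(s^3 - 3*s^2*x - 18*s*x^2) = (-s + 4*x)/(-s^2 + 3*s*x + 18*x^2)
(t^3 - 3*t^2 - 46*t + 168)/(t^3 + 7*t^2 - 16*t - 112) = (t - 6)/(t + 4)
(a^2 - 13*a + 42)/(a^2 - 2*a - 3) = (-a^2 + 13*a - 42)/(-a^2 + 2*a + 3)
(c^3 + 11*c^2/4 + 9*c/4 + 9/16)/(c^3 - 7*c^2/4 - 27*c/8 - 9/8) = (c + 3/2)/(c - 3)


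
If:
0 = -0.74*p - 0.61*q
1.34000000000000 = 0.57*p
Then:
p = 2.35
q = -2.85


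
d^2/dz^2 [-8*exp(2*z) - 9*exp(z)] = (-32*exp(z) - 9)*exp(z)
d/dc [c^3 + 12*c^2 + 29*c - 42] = 3*c^2 + 24*c + 29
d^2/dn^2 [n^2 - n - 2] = 2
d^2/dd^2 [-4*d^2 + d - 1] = -8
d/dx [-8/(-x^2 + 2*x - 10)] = 16*(1 - x)/(x^2 - 2*x + 10)^2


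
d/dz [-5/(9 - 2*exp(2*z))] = -20*exp(2*z)/(2*exp(2*z) - 9)^2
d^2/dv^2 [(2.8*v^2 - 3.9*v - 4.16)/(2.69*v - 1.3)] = -78.016952/(19.465109*v^3 - 28.22079*v^2 + 13.6383*v - 2.197)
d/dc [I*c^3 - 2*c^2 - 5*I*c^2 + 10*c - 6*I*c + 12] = 3*I*c^2 - 4*c - 10*I*c + 10 - 6*I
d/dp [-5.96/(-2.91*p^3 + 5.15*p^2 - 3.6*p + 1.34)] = (-52.0308*p^2 + 61.388*p - 21.456)/(2.91*p^3 - 5.15*p^2 + 3.6*p - 1.34)^2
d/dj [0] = 0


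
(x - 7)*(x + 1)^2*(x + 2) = x^4 - 3*x^3 - 23*x^2 - 33*x - 14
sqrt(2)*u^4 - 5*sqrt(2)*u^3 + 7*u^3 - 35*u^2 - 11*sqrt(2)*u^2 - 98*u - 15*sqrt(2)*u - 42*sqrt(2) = (u - 7)*(u + 2)*(u + 3*sqrt(2))*(sqrt(2)*u + 1)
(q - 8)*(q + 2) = q^2 - 6*q - 16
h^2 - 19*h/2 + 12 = (h - 8)*(h - 3/2)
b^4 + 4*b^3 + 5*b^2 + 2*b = b*(b + 1)^2*(b + 2)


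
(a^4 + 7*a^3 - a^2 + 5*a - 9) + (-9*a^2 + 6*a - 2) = a^4 + 7*a^3 - 10*a^2 + 11*a - 11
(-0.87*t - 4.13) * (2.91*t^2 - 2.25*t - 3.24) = -2.5317*t^3 - 10.0608*t^2 + 12.1113*t + 13.3812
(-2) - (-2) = 0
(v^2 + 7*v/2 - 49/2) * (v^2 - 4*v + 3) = v^4 - v^3/2 - 71*v^2/2 + 217*v/2 - 147/2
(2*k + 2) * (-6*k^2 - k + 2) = -12*k^3 - 14*k^2 + 2*k + 4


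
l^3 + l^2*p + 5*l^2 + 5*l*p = l*(l + 5)*(l + p)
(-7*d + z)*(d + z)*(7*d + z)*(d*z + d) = -49*d^4*z - 49*d^4 - 49*d^3*z^2 - 49*d^3*z + d^2*z^3 + d^2*z^2 + d*z^4 + d*z^3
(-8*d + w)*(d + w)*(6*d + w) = -48*d^3 - 50*d^2*w - d*w^2 + w^3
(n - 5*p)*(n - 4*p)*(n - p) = n^3 - 10*n^2*p + 29*n*p^2 - 20*p^3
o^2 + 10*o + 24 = (o + 4)*(o + 6)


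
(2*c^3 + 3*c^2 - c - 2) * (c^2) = 2*c^5 + 3*c^4 - c^3 - 2*c^2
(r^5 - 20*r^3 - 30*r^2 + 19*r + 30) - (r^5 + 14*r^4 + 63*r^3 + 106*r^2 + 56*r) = -14*r^4 - 83*r^3 - 136*r^2 - 37*r + 30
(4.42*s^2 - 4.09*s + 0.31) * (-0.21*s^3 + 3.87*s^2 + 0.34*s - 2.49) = -0.9282*s^5 + 17.9643*s^4 - 14.3906*s^3 - 11.1967*s^2 + 10.2895*s - 0.7719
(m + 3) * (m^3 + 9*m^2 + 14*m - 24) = m^4 + 12*m^3 + 41*m^2 + 18*m - 72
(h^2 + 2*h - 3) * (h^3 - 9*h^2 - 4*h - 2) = h^5 - 7*h^4 - 25*h^3 + 17*h^2 + 8*h + 6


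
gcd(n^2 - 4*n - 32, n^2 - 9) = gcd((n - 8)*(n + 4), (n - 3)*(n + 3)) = 1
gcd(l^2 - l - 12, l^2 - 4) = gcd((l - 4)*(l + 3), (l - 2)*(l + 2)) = 1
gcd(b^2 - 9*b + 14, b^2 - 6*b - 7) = b - 7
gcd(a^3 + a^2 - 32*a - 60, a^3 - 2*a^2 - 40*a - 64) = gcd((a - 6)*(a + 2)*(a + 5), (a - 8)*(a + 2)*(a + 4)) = a + 2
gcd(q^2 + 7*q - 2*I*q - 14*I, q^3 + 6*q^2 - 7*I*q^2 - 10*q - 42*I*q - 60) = q - 2*I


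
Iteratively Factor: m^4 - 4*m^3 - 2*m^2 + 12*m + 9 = (m + 1)*(m^3 - 5*m^2 + 3*m + 9) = (m - 3)*(m + 1)*(m^2 - 2*m - 3) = (m - 3)*(m + 1)^2*(m - 3)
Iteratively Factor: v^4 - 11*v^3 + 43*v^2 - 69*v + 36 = (v - 4)*(v^3 - 7*v^2 + 15*v - 9) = (v - 4)*(v - 3)*(v^2 - 4*v + 3) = (v - 4)*(v - 3)^2*(v - 1)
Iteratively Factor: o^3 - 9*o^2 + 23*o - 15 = (o - 3)*(o^2 - 6*o + 5) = (o - 3)*(o - 1)*(o - 5)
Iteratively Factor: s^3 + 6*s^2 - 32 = (s - 2)*(s^2 + 8*s + 16) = (s - 2)*(s + 4)*(s + 4)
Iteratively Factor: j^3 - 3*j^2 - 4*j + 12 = (j + 2)*(j^2 - 5*j + 6) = (j - 3)*(j + 2)*(j - 2)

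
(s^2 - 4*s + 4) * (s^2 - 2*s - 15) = s^4 - 6*s^3 - 3*s^2 + 52*s - 60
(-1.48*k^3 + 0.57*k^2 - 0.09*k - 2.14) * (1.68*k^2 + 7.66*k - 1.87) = -2.4864*k^5 - 10.3792*k^4 + 6.9826*k^3 - 5.3505*k^2 - 16.2241*k + 4.0018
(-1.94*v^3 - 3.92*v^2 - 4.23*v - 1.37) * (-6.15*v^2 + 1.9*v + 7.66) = 11.931*v^5 + 20.422*v^4 + 3.70610000000001*v^3 - 29.6387*v^2 - 35.0048*v - 10.4942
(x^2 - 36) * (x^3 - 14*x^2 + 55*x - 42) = x^5 - 14*x^4 + 19*x^3 + 462*x^2 - 1980*x + 1512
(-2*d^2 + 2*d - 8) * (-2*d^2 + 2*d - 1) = 4*d^4 - 8*d^3 + 22*d^2 - 18*d + 8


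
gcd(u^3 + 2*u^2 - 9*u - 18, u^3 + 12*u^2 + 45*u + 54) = u + 3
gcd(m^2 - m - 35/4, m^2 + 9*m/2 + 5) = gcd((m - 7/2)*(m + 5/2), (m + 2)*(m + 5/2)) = m + 5/2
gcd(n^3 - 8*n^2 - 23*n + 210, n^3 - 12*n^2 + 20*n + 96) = n - 6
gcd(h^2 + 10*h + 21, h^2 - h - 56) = h + 7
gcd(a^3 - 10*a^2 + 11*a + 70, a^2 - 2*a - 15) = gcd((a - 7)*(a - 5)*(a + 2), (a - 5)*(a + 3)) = a - 5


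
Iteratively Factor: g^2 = (g)*(g)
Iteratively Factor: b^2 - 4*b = (b)*(b - 4)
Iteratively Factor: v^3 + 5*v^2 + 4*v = (v)*(v^2 + 5*v + 4) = v*(v + 1)*(v + 4)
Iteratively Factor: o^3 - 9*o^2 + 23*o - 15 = (o - 3)*(o^2 - 6*o + 5) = (o - 5)*(o - 3)*(o - 1)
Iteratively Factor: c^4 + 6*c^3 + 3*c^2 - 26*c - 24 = (c + 1)*(c^3 + 5*c^2 - 2*c - 24) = (c - 2)*(c + 1)*(c^2 + 7*c + 12) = (c - 2)*(c + 1)*(c + 4)*(c + 3)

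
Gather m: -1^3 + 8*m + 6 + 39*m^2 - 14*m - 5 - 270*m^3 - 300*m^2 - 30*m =-270*m^3 - 261*m^2 - 36*m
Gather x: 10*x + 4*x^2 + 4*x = 4*x^2 + 14*x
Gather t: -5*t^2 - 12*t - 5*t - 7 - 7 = -5*t^2 - 17*t - 14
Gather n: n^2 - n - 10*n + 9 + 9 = n^2 - 11*n + 18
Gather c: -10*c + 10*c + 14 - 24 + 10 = 0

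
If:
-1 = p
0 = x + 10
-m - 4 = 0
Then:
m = -4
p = -1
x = -10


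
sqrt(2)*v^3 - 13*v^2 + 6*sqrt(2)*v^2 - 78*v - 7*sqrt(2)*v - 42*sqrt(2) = (v + 6)*(v - 7*sqrt(2))*(sqrt(2)*v + 1)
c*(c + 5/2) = c^2 + 5*c/2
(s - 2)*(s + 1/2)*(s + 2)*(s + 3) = s^4 + 7*s^3/2 - 5*s^2/2 - 14*s - 6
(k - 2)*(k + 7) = k^2 + 5*k - 14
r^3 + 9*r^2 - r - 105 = (r - 3)*(r + 5)*(r + 7)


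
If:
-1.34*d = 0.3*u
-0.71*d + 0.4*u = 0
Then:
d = 0.00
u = 0.00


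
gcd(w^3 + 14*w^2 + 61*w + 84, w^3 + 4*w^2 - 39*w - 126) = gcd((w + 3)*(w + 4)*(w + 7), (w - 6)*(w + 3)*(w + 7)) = w^2 + 10*w + 21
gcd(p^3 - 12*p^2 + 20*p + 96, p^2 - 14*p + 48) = p^2 - 14*p + 48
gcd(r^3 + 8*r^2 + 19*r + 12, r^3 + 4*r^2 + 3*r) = r^2 + 4*r + 3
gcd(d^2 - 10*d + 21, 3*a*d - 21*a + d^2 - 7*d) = d - 7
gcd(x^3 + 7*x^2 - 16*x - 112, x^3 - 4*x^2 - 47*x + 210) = x + 7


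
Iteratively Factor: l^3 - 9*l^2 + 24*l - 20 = (l - 5)*(l^2 - 4*l + 4) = (l - 5)*(l - 2)*(l - 2)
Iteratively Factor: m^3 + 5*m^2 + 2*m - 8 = (m + 4)*(m^2 + m - 2) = (m - 1)*(m + 4)*(m + 2)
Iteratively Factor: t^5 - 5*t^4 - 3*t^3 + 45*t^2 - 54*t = (t - 3)*(t^4 - 2*t^3 - 9*t^2 + 18*t) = (t - 3)^2*(t^3 + t^2 - 6*t) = (t - 3)^2*(t - 2)*(t^2 + 3*t) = t*(t - 3)^2*(t - 2)*(t + 3)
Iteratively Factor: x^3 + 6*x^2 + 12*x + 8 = (x + 2)*(x^2 + 4*x + 4) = (x + 2)^2*(x + 2)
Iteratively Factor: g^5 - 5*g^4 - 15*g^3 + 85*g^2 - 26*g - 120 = (g - 3)*(g^4 - 2*g^3 - 21*g^2 + 22*g + 40) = (g - 3)*(g - 2)*(g^3 - 21*g - 20) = (g - 3)*(g - 2)*(g + 1)*(g^2 - g - 20) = (g - 5)*(g - 3)*(g - 2)*(g + 1)*(g + 4)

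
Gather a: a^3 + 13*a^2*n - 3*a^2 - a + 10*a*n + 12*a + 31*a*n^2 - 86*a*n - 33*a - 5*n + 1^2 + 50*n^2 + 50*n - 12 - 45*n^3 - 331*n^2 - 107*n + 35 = a^3 + a^2*(13*n - 3) + a*(31*n^2 - 76*n - 22) - 45*n^3 - 281*n^2 - 62*n + 24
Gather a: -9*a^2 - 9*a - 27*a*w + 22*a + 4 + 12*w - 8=-9*a^2 + a*(13 - 27*w) + 12*w - 4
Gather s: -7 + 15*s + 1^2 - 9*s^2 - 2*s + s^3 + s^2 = s^3 - 8*s^2 + 13*s - 6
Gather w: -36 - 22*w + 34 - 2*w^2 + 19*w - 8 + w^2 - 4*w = -w^2 - 7*w - 10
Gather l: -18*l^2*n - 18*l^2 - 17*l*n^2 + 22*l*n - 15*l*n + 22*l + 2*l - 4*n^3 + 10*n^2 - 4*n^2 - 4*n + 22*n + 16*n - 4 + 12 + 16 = l^2*(-18*n - 18) + l*(-17*n^2 + 7*n + 24) - 4*n^3 + 6*n^2 + 34*n + 24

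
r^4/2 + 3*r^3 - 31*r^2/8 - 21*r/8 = r*(r/2 + 1/4)*(r - 3/2)*(r + 7)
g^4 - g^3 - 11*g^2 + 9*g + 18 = (g - 3)*(g - 2)*(g + 1)*(g + 3)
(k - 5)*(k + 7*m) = k^2 + 7*k*m - 5*k - 35*m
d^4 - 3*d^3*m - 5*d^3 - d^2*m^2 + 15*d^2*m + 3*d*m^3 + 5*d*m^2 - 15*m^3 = (d - 5)*(d - 3*m)*(d - m)*(d + m)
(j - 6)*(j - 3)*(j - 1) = j^3 - 10*j^2 + 27*j - 18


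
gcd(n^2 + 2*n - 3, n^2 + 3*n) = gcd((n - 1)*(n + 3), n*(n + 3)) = n + 3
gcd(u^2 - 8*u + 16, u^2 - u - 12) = u - 4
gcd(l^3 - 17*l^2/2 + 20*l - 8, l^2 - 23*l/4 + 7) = l - 4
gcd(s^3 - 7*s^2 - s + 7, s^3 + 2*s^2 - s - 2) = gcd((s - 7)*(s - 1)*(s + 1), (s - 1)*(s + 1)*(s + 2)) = s^2 - 1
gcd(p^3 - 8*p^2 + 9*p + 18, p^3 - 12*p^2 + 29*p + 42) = p^2 - 5*p - 6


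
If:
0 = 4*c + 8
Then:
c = -2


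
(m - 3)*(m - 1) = m^2 - 4*m + 3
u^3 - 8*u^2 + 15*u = u*(u - 5)*(u - 3)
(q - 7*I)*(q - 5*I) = q^2 - 12*I*q - 35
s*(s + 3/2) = s^2 + 3*s/2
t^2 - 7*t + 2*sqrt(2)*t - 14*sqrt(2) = (t - 7)*(t + 2*sqrt(2))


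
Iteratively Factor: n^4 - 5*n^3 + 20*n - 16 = (n - 2)*(n^3 - 3*n^2 - 6*n + 8) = (n - 2)*(n + 2)*(n^2 - 5*n + 4) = (n - 4)*(n - 2)*(n + 2)*(n - 1)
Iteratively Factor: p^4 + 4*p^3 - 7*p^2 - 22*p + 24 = (p - 1)*(p^3 + 5*p^2 - 2*p - 24) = (p - 1)*(p + 4)*(p^2 + p - 6) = (p - 1)*(p + 3)*(p + 4)*(p - 2)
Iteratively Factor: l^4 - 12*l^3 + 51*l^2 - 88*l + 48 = (l - 4)*(l^3 - 8*l^2 + 19*l - 12) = (l - 4)^2*(l^2 - 4*l + 3) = (l - 4)^2*(l - 3)*(l - 1)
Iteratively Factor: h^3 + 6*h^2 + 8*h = (h + 4)*(h^2 + 2*h) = (h + 2)*(h + 4)*(h)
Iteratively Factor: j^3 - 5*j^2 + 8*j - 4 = (j - 2)*(j^2 - 3*j + 2) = (j - 2)^2*(j - 1)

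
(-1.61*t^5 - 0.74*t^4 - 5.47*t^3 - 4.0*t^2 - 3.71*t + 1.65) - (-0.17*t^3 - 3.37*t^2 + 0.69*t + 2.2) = -1.61*t^5 - 0.74*t^4 - 5.3*t^3 - 0.63*t^2 - 4.4*t - 0.55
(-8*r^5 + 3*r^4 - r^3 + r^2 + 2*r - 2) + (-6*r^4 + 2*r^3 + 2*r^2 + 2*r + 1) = -8*r^5 - 3*r^4 + r^3 + 3*r^2 + 4*r - 1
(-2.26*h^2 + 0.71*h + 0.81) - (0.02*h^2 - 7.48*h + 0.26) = -2.28*h^2 + 8.19*h + 0.55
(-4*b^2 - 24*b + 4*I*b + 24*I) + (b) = -4*b^2 - 23*b + 4*I*b + 24*I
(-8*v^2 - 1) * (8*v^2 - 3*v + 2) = -64*v^4 + 24*v^3 - 24*v^2 + 3*v - 2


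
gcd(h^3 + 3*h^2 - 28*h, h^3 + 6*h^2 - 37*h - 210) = h + 7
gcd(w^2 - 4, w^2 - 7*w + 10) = w - 2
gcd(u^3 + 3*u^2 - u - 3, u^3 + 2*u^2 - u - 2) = u^2 - 1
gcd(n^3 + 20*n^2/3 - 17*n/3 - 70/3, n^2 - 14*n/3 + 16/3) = n - 2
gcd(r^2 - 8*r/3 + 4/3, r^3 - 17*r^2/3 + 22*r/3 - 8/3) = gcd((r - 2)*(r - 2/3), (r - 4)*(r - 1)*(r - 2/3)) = r - 2/3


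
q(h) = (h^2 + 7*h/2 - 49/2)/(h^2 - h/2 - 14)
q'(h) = (1/2 - 2*h)*(h^2 + 7*h/2 - 49/2)/(h^2 - h/2 - 14)^2 + (2*h + 7/2)/(h^2 - h/2 - 14)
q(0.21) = 1.69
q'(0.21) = -0.29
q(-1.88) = 2.89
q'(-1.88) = -1.27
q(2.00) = 1.23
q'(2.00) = -0.29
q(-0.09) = 1.78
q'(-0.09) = -0.32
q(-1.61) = 2.60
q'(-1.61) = -0.94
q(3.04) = 0.74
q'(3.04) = -0.87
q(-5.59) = -0.64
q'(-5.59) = -0.76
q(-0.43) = 1.90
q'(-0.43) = -0.38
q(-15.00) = 0.68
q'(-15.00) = -0.03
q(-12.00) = 0.57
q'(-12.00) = -0.05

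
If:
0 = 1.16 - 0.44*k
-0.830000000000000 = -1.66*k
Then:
No Solution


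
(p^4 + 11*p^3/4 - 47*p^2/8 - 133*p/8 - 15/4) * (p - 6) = p^5 - 13*p^4/4 - 179*p^3/8 + 149*p^2/8 + 96*p + 45/2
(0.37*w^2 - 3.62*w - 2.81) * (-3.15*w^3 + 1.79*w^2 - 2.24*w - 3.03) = -1.1655*w^5 + 12.0653*w^4 + 1.5429*w^3 + 1.9578*w^2 + 17.263*w + 8.5143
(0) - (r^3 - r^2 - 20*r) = -r^3 + r^2 + 20*r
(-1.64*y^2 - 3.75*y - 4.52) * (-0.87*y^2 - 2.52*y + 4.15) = 1.4268*y^4 + 7.3953*y^3 + 6.5764*y^2 - 4.1721*y - 18.758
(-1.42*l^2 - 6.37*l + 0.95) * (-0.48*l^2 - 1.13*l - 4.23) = 0.6816*l^4 + 4.6622*l^3 + 12.7487*l^2 + 25.8716*l - 4.0185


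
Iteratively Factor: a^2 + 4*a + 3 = (a + 1)*(a + 3)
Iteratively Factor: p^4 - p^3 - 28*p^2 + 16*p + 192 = (p - 4)*(p^3 + 3*p^2 - 16*p - 48) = (p - 4)*(p + 3)*(p^2 - 16) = (p - 4)*(p + 3)*(p + 4)*(p - 4)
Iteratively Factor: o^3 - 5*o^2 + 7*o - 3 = (o - 1)*(o^2 - 4*o + 3) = (o - 1)^2*(o - 3)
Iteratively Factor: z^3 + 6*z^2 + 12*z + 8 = (z + 2)*(z^2 + 4*z + 4) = (z + 2)^2*(z + 2)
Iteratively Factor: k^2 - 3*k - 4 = (k + 1)*(k - 4)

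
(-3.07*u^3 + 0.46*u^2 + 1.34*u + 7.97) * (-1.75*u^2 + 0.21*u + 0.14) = 5.3725*u^5 - 1.4497*u^4 - 2.6782*u^3 - 13.6017*u^2 + 1.8613*u + 1.1158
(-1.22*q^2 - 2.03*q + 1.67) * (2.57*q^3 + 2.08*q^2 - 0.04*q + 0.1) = -3.1354*q^5 - 7.7547*q^4 + 0.1183*q^3 + 3.4328*q^2 - 0.2698*q + 0.167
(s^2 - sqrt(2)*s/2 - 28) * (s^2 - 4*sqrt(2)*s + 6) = s^4 - 9*sqrt(2)*s^3/2 - 18*s^2 + 109*sqrt(2)*s - 168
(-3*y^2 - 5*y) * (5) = -15*y^2 - 25*y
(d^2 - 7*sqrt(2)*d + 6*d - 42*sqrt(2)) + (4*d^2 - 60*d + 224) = 5*d^2 - 54*d - 7*sqrt(2)*d - 42*sqrt(2) + 224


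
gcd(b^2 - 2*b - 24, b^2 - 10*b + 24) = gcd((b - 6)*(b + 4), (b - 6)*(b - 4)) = b - 6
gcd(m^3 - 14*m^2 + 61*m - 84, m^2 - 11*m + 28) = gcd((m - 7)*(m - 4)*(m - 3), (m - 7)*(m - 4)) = m^2 - 11*m + 28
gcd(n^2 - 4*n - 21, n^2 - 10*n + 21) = n - 7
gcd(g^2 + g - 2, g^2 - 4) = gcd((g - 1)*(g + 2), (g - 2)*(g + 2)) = g + 2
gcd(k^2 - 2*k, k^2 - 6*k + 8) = k - 2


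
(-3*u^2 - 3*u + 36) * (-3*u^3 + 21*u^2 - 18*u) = 9*u^5 - 54*u^4 - 117*u^3 + 810*u^2 - 648*u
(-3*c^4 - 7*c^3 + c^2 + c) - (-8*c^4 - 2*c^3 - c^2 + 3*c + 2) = 5*c^4 - 5*c^3 + 2*c^2 - 2*c - 2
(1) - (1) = 0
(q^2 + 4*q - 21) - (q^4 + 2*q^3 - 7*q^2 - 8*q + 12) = -q^4 - 2*q^3 + 8*q^2 + 12*q - 33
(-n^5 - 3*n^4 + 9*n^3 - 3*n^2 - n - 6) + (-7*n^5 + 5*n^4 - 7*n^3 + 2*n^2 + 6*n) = -8*n^5 + 2*n^4 + 2*n^3 - n^2 + 5*n - 6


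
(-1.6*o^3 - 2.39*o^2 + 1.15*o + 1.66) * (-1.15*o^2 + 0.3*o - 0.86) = 1.84*o^5 + 2.2685*o^4 - 0.6635*o^3 + 0.491400000000001*o^2 - 0.491*o - 1.4276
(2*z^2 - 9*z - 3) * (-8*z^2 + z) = -16*z^4 + 74*z^3 + 15*z^2 - 3*z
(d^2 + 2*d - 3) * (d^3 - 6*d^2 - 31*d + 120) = d^5 - 4*d^4 - 46*d^3 + 76*d^2 + 333*d - 360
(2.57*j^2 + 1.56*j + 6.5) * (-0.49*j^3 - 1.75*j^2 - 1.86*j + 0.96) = -1.2593*j^5 - 5.2619*j^4 - 10.6952*j^3 - 11.8094*j^2 - 10.5924*j + 6.24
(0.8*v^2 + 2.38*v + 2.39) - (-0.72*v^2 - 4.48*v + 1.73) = 1.52*v^2 + 6.86*v + 0.66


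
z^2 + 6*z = z*(z + 6)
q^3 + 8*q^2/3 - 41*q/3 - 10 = (q - 3)*(q + 2/3)*(q + 5)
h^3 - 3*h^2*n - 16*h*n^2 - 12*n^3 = (h - 6*n)*(h + n)*(h + 2*n)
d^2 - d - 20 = (d - 5)*(d + 4)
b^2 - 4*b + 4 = (b - 2)^2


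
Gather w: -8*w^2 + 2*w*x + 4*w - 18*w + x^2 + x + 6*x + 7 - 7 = -8*w^2 + w*(2*x - 14) + x^2 + 7*x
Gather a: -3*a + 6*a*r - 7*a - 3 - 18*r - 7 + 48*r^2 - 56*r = a*(6*r - 10) + 48*r^2 - 74*r - 10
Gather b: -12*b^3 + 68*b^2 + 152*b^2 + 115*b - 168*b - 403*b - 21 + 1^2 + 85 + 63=-12*b^3 + 220*b^2 - 456*b + 128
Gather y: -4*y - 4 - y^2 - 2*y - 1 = -y^2 - 6*y - 5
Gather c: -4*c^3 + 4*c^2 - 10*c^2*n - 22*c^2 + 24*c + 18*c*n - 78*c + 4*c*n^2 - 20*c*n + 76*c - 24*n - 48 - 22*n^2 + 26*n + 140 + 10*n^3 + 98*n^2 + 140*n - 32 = -4*c^3 + c^2*(-10*n - 18) + c*(4*n^2 - 2*n + 22) + 10*n^3 + 76*n^2 + 142*n + 60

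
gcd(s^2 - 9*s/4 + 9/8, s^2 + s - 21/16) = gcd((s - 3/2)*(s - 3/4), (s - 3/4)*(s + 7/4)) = s - 3/4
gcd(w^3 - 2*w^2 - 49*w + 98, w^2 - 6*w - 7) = w - 7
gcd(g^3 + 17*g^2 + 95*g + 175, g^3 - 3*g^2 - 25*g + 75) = g + 5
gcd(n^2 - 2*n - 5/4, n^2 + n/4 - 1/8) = n + 1/2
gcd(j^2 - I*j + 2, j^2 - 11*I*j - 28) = 1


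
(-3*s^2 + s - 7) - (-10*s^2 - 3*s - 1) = 7*s^2 + 4*s - 6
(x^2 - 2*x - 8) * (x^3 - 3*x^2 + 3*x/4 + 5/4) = x^5 - 5*x^4 - 5*x^3/4 + 95*x^2/4 - 17*x/2 - 10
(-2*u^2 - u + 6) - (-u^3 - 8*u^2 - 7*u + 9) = u^3 + 6*u^2 + 6*u - 3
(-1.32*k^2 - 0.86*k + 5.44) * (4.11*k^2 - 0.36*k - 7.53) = -5.4252*k^4 - 3.0594*k^3 + 32.6076*k^2 + 4.5174*k - 40.9632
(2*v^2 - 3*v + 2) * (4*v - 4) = 8*v^3 - 20*v^2 + 20*v - 8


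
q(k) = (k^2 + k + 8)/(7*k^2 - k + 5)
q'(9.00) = 0.00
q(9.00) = 0.17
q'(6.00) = -0.01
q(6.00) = 0.20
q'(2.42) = -0.15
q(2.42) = 0.37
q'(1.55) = -0.40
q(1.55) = 0.59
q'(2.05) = -0.22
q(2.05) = 0.44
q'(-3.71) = 0.03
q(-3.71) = 0.17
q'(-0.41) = 1.23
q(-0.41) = 1.18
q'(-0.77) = 0.88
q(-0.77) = 0.79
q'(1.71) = -0.33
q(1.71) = 0.53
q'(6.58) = -0.01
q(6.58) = 0.19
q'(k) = (1 - 14*k)*(k^2 + k + 8)/(7*k^2 - k + 5)^2 + (2*k + 1)/(7*k^2 - k + 5)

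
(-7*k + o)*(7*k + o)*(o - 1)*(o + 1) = -49*k^2*o^2 + 49*k^2 + o^4 - o^2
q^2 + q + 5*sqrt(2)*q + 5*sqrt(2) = (q + 1)*(q + 5*sqrt(2))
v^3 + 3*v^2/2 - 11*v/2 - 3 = (v - 2)*(v + 1/2)*(v + 3)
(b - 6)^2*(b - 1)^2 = b^4 - 14*b^3 + 61*b^2 - 84*b + 36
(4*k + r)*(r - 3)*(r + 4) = 4*k*r^2 + 4*k*r - 48*k + r^3 + r^2 - 12*r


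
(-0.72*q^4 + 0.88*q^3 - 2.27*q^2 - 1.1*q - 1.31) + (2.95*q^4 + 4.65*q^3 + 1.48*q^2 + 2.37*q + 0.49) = 2.23*q^4 + 5.53*q^3 - 0.79*q^2 + 1.27*q - 0.82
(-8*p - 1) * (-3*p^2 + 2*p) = 24*p^3 - 13*p^2 - 2*p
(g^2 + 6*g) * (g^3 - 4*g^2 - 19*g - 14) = g^5 + 2*g^4 - 43*g^3 - 128*g^2 - 84*g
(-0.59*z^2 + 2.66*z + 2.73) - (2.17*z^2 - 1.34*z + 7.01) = -2.76*z^2 + 4.0*z - 4.28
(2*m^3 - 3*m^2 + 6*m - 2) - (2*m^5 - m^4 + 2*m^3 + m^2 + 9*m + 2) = -2*m^5 + m^4 - 4*m^2 - 3*m - 4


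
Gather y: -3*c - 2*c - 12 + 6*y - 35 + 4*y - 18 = -5*c + 10*y - 65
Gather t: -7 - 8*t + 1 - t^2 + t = -t^2 - 7*t - 6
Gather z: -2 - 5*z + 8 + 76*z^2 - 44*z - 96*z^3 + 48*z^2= -96*z^3 + 124*z^2 - 49*z + 6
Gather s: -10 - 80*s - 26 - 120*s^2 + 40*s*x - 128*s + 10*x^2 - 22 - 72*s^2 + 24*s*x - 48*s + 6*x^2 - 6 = -192*s^2 + s*(64*x - 256) + 16*x^2 - 64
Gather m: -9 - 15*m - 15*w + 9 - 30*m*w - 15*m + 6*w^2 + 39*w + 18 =m*(-30*w - 30) + 6*w^2 + 24*w + 18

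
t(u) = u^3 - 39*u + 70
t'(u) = 3*u^2 - 39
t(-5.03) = 138.91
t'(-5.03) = 36.90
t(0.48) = 51.39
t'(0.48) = -38.31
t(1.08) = 29.14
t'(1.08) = -35.50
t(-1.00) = 108.00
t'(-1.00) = -36.00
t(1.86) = 3.89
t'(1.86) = -28.62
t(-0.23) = 78.96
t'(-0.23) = -38.84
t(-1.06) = 110.15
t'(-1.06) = -35.63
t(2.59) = -13.64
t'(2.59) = -18.88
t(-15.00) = -2720.00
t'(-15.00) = 636.00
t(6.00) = 52.00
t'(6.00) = 69.00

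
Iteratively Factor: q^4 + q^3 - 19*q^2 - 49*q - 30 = (q + 2)*(q^3 - q^2 - 17*q - 15) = (q + 1)*(q + 2)*(q^2 - 2*q - 15) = (q - 5)*(q + 1)*(q + 2)*(q + 3)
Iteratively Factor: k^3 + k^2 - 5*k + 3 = (k - 1)*(k^2 + 2*k - 3) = (k - 1)^2*(k + 3)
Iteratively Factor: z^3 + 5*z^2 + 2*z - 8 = (z + 2)*(z^2 + 3*z - 4) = (z - 1)*(z + 2)*(z + 4)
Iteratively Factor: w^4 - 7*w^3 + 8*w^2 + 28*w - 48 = (w - 2)*(w^3 - 5*w^2 - 2*w + 24) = (w - 3)*(w - 2)*(w^2 - 2*w - 8) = (w - 4)*(w - 3)*(w - 2)*(w + 2)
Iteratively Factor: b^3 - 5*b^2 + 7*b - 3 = (b - 1)*(b^2 - 4*b + 3) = (b - 1)^2*(b - 3)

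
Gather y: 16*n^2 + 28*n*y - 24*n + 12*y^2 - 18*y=16*n^2 - 24*n + 12*y^2 + y*(28*n - 18)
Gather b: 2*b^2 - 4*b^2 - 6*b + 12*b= -2*b^2 + 6*b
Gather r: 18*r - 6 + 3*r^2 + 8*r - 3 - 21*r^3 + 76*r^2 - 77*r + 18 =-21*r^3 + 79*r^2 - 51*r + 9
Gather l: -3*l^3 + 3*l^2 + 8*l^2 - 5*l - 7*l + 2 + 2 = -3*l^3 + 11*l^2 - 12*l + 4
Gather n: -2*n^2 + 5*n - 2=-2*n^2 + 5*n - 2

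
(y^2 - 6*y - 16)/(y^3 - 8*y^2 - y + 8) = (y + 2)/(y^2 - 1)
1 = 1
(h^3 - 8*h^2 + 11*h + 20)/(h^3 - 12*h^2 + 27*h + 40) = (h - 4)/(h - 8)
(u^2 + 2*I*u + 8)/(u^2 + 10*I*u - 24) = (u - 2*I)/(u + 6*I)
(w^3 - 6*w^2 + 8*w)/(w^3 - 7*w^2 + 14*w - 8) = w/(w - 1)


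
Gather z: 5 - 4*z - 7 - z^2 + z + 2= -z^2 - 3*z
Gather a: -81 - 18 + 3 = -96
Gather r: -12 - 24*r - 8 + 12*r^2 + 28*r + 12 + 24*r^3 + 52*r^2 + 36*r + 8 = 24*r^3 + 64*r^2 + 40*r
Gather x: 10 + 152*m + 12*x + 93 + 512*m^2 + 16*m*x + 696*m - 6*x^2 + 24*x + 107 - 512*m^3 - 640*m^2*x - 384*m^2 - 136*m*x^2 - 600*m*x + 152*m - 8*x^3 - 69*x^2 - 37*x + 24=-512*m^3 + 128*m^2 + 1000*m - 8*x^3 + x^2*(-136*m - 75) + x*(-640*m^2 - 584*m - 1) + 234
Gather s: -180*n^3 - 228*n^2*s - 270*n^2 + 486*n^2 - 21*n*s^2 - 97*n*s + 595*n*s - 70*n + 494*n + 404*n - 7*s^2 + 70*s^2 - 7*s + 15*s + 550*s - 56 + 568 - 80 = -180*n^3 + 216*n^2 + 828*n + s^2*(63 - 21*n) + s*(-228*n^2 + 498*n + 558) + 432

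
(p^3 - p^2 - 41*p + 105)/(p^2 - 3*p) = p + 2 - 35/p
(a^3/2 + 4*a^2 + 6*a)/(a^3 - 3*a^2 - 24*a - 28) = a*(a + 6)/(2*(a^2 - 5*a - 14))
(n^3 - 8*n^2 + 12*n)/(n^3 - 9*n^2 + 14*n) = (n - 6)/(n - 7)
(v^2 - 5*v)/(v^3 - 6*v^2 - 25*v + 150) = v/(v^2 - v - 30)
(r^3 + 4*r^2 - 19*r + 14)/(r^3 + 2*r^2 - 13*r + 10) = (r + 7)/(r + 5)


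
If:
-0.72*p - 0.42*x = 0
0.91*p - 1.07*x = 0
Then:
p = 0.00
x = 0.00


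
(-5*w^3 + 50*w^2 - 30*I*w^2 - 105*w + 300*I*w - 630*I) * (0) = 0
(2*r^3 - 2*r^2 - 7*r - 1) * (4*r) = 8*r^4 - 8*r^3 - 28*r^2 - 4*r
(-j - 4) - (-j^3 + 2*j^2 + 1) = j^3 - 2*j^2 - j - 5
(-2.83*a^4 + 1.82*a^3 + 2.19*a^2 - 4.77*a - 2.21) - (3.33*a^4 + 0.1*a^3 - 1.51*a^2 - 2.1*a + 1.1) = -6.16*a^4 + 1.72*a^3 + 3.7*a^2 - 2.67*a - 3.31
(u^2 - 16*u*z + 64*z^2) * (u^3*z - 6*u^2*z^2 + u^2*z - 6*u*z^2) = u^5*z - 22*u^4*z^2 + u^4*z + 160*u^3*z^3 - 22*u^3*z^2 - 384*u^2*z^4 + 160*u^2*z^3 - 384*u*z^4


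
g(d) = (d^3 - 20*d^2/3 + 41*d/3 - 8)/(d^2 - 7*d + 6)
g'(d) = (7 - 2*d)*(d^3 - 20*d^2/3 + 41*d/3 - 8)/(d^2 - 7*d + 6)^2 + (3*d^2 - 40*d/3 + 41/3)/(d^2 - 7*d + 6) = (d^2 - 12*d + 26)/(d^2 - 12*d + 36)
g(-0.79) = -1.93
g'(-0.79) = 0.78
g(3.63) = -0.26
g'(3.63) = -0.78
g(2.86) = 0.01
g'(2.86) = -0.01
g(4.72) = -2.76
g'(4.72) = -5.10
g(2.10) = -0.13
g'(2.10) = 0.34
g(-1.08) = -2.16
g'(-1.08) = 0.80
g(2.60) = -0.01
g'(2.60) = 0.13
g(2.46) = -0.03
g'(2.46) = 0.20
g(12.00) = 14.00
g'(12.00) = 0.72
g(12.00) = 14.00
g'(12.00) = 0.72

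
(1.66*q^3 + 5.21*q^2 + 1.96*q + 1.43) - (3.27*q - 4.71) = 1.66*q^3 + 5.21*q^2 - 1.31*q + 6.14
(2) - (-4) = 6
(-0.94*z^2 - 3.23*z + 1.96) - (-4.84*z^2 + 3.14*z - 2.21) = 3.9*z^2 - 6.37*z + 4.17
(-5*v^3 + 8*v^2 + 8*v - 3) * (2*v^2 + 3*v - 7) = -10*v^5 + v^4 + 75*v^3 - 38*v^2 - 65*v + 21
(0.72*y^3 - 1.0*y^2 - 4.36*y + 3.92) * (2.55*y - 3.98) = 1.836*y^4 - 5.4156*y^3 - 7.138*y^2 + 27.3488*y - 15.6016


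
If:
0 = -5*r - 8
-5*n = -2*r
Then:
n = -16/25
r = -8/5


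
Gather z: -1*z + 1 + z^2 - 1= z^2 - z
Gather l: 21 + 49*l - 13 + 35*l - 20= 84*l - 12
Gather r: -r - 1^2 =-r - 1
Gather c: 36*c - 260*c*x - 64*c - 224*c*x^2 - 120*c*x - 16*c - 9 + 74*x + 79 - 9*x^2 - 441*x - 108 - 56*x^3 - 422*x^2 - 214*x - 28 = c*(-224*x^2 - 380*x - 44) - 56*x^3 - 431*x^2 - 581*x - 66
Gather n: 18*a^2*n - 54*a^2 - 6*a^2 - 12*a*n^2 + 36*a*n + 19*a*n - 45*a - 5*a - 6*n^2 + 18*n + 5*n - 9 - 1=-60*a^2 - 50*a + n^2*(-12*a - 6) + n*(18*a^2 + 55*a + 23) - 10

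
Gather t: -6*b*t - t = t*(-6*b - 1)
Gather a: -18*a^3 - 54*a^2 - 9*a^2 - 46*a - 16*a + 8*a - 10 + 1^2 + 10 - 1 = -18*a^3 - 63*a^2 - 54*a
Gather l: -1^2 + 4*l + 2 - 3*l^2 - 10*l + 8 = -3*l^2 - 6*l + 9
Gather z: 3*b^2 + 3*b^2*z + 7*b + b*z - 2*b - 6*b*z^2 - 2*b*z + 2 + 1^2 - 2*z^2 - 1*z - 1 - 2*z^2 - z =3*b^2 + 5*b + z^2*(-6*b - 4) + z*(3*b^2 - b - 2) + 2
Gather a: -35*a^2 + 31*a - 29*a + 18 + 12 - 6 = -35*a^2 + 2*a + 24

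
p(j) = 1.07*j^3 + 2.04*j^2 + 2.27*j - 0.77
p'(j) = 3.21*j^2 + 4.08*j + 2.27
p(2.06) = 21.92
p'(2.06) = 24.30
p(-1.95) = -5.37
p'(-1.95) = 6.52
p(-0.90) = -1.94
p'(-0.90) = 1.20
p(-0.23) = -1.20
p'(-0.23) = 1.50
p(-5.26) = -111.99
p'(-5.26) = 69.62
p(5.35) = 233.61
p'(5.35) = 115.98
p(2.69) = 40.93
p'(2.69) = 36.47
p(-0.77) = -1.80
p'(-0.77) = 1.03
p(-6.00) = -172.07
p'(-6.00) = 93.35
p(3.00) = 53.29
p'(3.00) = 43.40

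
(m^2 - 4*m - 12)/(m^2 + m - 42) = (m + 2)/(m + 7)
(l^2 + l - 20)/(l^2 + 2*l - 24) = (l + 5)/(l + 6)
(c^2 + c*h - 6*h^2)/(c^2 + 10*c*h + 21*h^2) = (c - 2*h)/(c + 7*h)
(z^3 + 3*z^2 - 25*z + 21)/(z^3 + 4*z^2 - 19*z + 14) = (z - 3)/(z - 2)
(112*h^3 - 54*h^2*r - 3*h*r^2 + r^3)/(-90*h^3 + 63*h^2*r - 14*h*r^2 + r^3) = (-112*h^3 + 54*h^2*r + 3*h*r^2 - r^3)/(90*h^3 - 63*h^2*r + 14*h*r^2 - r^3)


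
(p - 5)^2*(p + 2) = p^3 - 8*p^2 + 5*p + 50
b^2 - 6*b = b*(b - 6)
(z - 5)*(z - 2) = z^2 - 7*z + 10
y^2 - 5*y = y*(y - 5)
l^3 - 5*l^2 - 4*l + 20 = (l - 5)*(l - 2)*(l + 2)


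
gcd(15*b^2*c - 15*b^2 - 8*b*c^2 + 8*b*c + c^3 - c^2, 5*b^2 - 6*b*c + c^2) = 5*b - c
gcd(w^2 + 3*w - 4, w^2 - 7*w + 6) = w - 1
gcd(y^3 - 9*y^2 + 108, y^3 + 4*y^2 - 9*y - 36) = y + 3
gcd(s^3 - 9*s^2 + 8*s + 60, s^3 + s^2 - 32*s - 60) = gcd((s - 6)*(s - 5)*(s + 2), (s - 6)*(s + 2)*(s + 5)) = s^2 - 4*s - 12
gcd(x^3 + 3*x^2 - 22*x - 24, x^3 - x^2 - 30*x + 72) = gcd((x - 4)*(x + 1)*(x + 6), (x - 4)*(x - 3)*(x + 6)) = x^2 + 2*x - 24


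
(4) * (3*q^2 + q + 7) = 12*q^2 + 4*q + 28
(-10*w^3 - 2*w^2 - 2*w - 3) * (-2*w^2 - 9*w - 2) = 20*w^5 + 94*w^4 + 42*w^3 + 28*w^2 + 31*w + 6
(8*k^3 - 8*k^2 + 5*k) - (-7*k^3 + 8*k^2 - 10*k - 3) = 15*k^3 - 16*k^2 + 15*k + 3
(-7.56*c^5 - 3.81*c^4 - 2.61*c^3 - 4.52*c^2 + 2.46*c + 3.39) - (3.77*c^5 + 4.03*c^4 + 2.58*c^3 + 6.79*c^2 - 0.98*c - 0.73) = -11.33*c^5 - 7.84*c^4 - 5.19*c^3 - 11.31*c^2 + 3.44*c + 4.12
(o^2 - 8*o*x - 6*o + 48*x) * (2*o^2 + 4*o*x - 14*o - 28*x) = 2*o^4 - 12*o^3*x - 26*o^3 - 32*o^2*x^2 + 156*o^2*x + 84*o^2 + 416*o*x^2 - 504*o*x - 1344*x^2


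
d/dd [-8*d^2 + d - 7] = 1 - 16*d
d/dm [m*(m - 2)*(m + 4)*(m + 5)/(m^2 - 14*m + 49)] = (2*m^4 - 21*m^3 - 147*m^2 + 12*m + 280)/(m^3 - 21*m^2 + 147*m - 343)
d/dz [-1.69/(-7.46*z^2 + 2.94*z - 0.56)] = (4.9686 - 25.2148*z)/(7.46*z^2 - 2.94*z + 0.56)^2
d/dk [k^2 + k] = 2*k + 1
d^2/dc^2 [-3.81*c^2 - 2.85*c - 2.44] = -7.62000000000000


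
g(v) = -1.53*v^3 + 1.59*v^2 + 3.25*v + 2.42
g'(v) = -4.59*v^2 + 3.18*v + 3.25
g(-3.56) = 80.03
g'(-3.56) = -66.24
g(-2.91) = 44.13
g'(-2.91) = -44.87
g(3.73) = -42.74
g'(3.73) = -48.75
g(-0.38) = 1.50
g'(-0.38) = 1.38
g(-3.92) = 106.27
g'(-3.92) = -79.75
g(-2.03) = 15.17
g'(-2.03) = -22.12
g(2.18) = 1.21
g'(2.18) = -11.63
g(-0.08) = 2.17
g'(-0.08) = 2.97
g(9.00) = -954.91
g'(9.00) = -339.92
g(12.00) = -2373.46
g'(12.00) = -619.55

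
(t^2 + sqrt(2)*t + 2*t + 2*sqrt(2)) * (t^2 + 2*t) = t^4 + sqrt(2)*t^3 + 4*t^3 + 4*t^2 + 4*sqrt(2)*t^2 + 4*sqrt(2)*t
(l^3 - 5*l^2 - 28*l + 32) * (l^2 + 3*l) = l^5 - 2*l^4 - 43*l^3 - 52*l^2 + 96*l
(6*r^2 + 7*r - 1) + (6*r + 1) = 6*r^2 + 13*r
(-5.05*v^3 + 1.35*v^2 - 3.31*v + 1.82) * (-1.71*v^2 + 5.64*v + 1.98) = 8.6355*v^5 - 30.7905*v^4 + 3.2751*v^3 - 19.1076*v^2 + 3.711*v + 3.6036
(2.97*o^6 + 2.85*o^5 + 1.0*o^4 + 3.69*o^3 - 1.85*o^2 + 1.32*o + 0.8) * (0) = 0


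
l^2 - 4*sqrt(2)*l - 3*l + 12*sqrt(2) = (l - 3)*(l - 4*sqrt(2))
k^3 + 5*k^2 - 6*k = k*(k - 1)*(k + 6)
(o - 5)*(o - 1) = o^2 - 6*o + 5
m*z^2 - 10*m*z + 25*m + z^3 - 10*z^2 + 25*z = (m + z)*(z - 5)^2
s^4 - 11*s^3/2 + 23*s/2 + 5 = (s - 5)*(s - 2)*(s + 1/2)*(s + 1)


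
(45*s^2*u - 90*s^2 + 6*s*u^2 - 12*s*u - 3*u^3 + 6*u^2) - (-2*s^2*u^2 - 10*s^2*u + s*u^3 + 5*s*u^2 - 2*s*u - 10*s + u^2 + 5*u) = 2*s^2*u^2 + 55*s^2*u - 90*s^2 - s*u^3 + s*u^2 - 10*s*u + 10*s - 3*u^3 + 5*u^2 - 5*u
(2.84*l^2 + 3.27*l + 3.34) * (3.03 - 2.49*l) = -7.0716*l^3 + 0.462899999999998*l^2 + 1.5915*l + 10.1202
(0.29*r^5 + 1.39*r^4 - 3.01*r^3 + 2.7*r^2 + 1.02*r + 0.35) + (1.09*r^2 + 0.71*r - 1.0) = 0.29*r^5 + 1.39*r^4 - 3.01*r^3 + 3.79*r^2 + 1.73*r - 0.65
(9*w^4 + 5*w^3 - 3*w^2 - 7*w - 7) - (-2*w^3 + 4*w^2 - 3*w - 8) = 9*w^4 + 7*w^3 - 7*w^2 - 4*w + 1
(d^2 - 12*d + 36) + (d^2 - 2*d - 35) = 2*d^2 - 14*d + 1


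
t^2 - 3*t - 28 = (t - 7)*(t + 4)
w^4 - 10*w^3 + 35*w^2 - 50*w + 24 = (w - 4)*(w - 3)*(w - 2)*(w - 1)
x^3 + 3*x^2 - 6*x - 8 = (x - 2)*(x + 1)*(x + 4)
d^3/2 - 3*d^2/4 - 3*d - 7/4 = (d/2 + 1/2)*(d - 7/2)*(d + 1)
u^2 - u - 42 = (u - 7)*(u + 6)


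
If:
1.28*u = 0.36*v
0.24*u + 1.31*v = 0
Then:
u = 0.00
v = 0.00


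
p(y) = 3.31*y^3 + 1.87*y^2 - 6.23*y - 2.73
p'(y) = 9.93*y^2 + 3.74*y - 6.23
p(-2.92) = -51.00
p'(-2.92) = 67.52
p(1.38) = 0.93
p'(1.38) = 17.84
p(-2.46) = -25.36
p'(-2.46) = 44.66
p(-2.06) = -10.90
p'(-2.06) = 28.20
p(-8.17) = -1632.08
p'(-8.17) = 626.03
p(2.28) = 32.02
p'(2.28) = 53.92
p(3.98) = 210.77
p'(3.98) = 165.95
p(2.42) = 40.06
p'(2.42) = 60.97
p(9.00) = 2505.66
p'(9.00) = 831.76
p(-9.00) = -2208.18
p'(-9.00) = 764.44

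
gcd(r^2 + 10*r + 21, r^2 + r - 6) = r + 3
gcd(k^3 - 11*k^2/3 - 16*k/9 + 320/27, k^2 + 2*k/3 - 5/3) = k + 5/3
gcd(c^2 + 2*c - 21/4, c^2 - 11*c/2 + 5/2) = 1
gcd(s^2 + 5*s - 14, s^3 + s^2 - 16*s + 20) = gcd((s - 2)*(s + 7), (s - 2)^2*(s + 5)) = s - 2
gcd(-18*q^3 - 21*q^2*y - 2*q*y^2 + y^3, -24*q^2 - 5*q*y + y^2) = 3*q + y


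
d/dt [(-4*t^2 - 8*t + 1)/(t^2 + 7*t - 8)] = (-20*t^2 + 62*t + 57)/(t^4 + 14*t^3 + 33*t^2 - 112*t + 64)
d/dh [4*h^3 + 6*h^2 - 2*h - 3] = 12*h^2 + 12*h - 2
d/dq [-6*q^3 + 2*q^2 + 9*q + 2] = -18*q^2 + 4*q + 9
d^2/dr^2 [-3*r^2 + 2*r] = -6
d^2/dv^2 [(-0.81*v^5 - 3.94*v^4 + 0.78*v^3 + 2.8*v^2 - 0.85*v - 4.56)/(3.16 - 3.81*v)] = (141.096492*v^5 + 50.5983239999999*v^4 - 619.85478*v^3 + 528.464496*v^2 - 46.732608*v + 96.934792)/(55.306341*v^3 - 137.612628*v^2 + 114.135408*v - 31.554496)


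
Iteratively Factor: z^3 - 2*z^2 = (z)*(z^2 - 2*z) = z^2*(z - 2)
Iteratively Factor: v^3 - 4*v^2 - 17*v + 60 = (v + 4)*(v^2 - 8*v + 15) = (v - 5)*(v + 4)*(v - 3)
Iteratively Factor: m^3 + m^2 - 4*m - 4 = (m - 2)*(m^2 + 3*m + 2) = (m - 2)*(m + 2)*(m + 1)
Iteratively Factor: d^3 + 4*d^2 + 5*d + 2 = (d + 1)*(d^2 + 3*d + 2) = (d + 1)^2*(d + 2)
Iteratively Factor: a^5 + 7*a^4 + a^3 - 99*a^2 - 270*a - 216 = (a - 4)*(a^4 + 11*a^3 + 45*a^2 + 81*a + 54) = (a - 4)*(a + 3)*(a^3 + 8*a^2 + 21*a + 18) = (a - 4)*(a + 3)^2*(a^2 + 5*a + 6) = (a - 4)*(a + 3)^3*(a + 2)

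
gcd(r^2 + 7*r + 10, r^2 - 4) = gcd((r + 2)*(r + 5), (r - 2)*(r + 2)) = r + 2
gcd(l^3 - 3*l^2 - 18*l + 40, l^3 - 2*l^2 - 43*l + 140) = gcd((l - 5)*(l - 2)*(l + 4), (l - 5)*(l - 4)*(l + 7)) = l - 5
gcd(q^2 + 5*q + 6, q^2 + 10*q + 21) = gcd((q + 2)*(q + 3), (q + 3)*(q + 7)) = q + 3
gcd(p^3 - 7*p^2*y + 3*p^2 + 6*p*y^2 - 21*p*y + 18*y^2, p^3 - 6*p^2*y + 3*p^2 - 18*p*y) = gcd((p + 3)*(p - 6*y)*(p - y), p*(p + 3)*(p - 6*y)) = -p^2 + 6*p*y - 3*p + 18*y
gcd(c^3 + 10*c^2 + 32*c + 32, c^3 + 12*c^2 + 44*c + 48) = c^2 + 6*c + 8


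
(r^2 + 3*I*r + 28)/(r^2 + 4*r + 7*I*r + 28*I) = (r - 4*I)/(r + 4)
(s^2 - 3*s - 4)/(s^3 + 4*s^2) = (s^2 - 3*s - 4)/(s^2*(s + 4))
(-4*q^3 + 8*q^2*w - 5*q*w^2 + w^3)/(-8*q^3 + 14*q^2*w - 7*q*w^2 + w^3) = (2*q - w)/(4*q - w)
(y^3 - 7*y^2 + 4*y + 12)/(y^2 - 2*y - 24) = (y^2 - y - 2)/(y + 4)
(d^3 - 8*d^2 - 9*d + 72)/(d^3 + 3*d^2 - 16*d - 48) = (d^2 - 11*d + 24)/(d^2 - 16)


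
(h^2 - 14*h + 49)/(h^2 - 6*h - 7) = (h - 7)/(h + 1)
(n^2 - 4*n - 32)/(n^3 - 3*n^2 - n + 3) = (n^2 - 4*n - 32)/(n^3 - 3*n^2 - n + 3)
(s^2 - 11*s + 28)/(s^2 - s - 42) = (s - 4)/(s + 6)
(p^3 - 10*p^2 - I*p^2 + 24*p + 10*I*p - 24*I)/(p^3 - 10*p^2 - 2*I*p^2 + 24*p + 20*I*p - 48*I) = (p - I)/(p - 2*I)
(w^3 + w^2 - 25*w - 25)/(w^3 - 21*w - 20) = (w + 5)/(w + 4)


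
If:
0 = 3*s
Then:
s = 0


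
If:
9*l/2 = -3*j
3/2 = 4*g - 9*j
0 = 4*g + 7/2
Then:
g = -7/8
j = -5/9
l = 10/27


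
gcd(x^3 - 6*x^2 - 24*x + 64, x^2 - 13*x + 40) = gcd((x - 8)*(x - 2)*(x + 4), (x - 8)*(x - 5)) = x - 8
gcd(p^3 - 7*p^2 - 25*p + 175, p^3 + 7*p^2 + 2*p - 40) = p + 5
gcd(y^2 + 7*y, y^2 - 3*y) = y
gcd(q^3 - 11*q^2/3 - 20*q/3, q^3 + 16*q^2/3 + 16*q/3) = q^2 + 4*q/3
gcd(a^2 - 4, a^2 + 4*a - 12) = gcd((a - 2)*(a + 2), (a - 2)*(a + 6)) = a - 2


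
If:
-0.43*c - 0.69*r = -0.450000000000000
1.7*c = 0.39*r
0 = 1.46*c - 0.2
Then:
No Solution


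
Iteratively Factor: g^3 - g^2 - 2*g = (g)*(g^2 - g - 2) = g*(g + 1)*(g - 2)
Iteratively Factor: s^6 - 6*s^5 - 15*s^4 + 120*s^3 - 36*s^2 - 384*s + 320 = (s - 2)*(s^5 - 4*s^4 - 23*s^3 + 74*s^2 + 112*s - 160) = (s - 2)*(s + 2)*(s^4 - 6*s^3 - 11*s^2 + 96*s - 80) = (s - 2)*(s - 1)*(s + 2)*(s^3 - 5*s^2 - 16*s + 80) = (s - 4)*(s - 2)*(s - 1)*(s + 2)*(s^2 - s - 20) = (s - 4)*(s - 2)*(s - 1)*(s + 2)*(s + 4)*(s - 5)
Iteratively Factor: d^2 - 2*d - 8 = (d - 4)*(d + 2)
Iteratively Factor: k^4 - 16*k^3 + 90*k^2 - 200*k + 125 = (k - 5)*(k^3 - 11*k^2 + 35*k - 25) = (k - 5)^2*(k^2 - 6*k + 5) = (k - 5)^2*(k - 1)*(k - 5)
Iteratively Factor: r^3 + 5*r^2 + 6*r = (r + 2)*(r^2 + 3*r) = r*(r + 2)*(r + 3)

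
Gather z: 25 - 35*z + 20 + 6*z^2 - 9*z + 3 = 6*z^2 - 44*z + 48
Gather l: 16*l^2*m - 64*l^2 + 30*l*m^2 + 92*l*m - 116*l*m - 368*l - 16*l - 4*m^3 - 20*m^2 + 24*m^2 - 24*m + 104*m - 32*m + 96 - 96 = l^2*(16*m - 64) + l*(30*m^2 - 24*m - 384) - 4*m^3 + 4*m^2 + 48*m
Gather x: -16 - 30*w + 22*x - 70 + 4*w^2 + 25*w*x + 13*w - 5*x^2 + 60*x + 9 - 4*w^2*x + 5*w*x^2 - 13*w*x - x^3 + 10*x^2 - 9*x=4*w^2 - 17*w - x^3 + x^2*(5*w + 5) + x*(-4*w^2 + 12*w + 73) - 77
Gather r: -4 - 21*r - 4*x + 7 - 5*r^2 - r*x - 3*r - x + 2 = -5*r^2 + r*(-x - 24) - 5*x + 5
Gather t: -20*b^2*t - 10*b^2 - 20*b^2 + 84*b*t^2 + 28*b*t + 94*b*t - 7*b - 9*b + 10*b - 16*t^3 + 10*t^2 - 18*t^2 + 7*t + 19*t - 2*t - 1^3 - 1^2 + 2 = -30*b^2 - 6*b - 16*t^3 + t^2*(84*b - 8) + t*(-20*b^2 + 122*b + 24)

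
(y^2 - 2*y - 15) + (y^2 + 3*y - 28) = 2*y^2 + y - 43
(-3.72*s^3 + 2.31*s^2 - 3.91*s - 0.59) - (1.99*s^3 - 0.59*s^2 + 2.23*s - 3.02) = -5.71*s^3 + 2.9*s^2 - 6.14*s + 2.43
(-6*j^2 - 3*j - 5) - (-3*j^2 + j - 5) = -3*j^2 - 4*j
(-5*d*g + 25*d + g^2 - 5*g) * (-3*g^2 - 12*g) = 15*d*g^3 - 15*d*g^2 - 300*d*g - 3*g^4 + 3*g^3 + 60*g^2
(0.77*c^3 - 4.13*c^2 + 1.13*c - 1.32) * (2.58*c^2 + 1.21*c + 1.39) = 1.9866*c^5 - 9.7237*c^4 - 1.0116*c^3 - 7.779*c^2 - 0.0265000000000002*c - 1.8348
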